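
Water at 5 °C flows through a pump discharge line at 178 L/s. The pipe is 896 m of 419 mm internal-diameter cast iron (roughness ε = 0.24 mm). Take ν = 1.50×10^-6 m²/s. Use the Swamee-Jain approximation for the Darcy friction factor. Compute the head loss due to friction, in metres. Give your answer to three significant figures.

V = 4Q/(πD²) = 4·0.178/(π·0.419²) = 1.291 m/s
Re = VD/ν = 1.291·0.419/1.50×10^-6 = 3.61×10^5 → turbulent
ε/D = 0.24/419 = 5.73×10^-4
Swamee-Jain: f = 0.01852
h_f = f(L/D)V²/(2g) = 0.01852·(896/0.419)·1.291²/(2·9.81) = 3.365 m

h_f ≈ 3.36 m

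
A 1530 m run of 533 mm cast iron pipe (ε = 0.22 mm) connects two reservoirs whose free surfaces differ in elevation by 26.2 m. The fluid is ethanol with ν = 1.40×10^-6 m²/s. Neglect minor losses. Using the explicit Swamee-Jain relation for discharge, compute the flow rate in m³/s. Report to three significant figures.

Swamee-Jain (Type II): Q = -0.965·√(gD⁵h_f/L)·ln[ε/(3.7D) + √(3.17ν²L/(gD³h_f))]
√(gD⁵h_f/L) = √(9.81·0.533⁵·26.2/1530) = 0.08501
ε/(3.7D) = 1.12×10^-4; √(3.17ν²L/(gD³h_f)) = 1.56×10^-5
Q = -0.965·0.08501·ln(1.272×10^-4) = 0.7358 m³/s
Check: V = 3.30 m/s, Re = 1.26×10^6, f = 0.01656, h_f = 26.3 m ≈ 26.2 m ✓

Q ≈ 0.736 m³/s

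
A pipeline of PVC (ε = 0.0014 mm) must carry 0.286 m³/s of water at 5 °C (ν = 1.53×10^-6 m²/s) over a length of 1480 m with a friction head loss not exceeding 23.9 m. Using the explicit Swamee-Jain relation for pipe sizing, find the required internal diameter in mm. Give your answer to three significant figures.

D ≈ 354 mm

Swamee-Jain (Type III): D = 0.66·[ε^1.25·(LQ²/(gh_f))^4.75 + ν·Q^9.4·(L/(gh_f))^5.2]^0.04
LQ²/(gh_f) = 0.5163; L/(gh_f) = 6.312
Term 1 = ε^1.25·(…)^4.75 = 2.08×10^-9; Term 2 = ν·Q^9.4·(…)^5.2 = 1.72×10^-7
D = 0.66·(2.08×10^-9 + 1.72×10^-7)^0.04 = 0.3541 m = 354 mm
Check: V = 2.90 m/s, Re = 6.72×10^5, f = 0.01250, h_f = 22.5 m ≈ 23.9 m ✓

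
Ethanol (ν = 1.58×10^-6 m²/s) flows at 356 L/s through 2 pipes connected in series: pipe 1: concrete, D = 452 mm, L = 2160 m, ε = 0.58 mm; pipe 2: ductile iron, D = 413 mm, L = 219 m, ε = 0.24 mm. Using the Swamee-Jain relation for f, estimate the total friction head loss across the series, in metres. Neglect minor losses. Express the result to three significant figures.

H ≈ 29.1 m

Pipe 1: V = 2.219 m/s, Re = 6.35×10^5, ε/D = 0.00128, f = 0.02139, h_1 = f(L/D)V²/2g = 25.64 m
Pipe 2: V = 2.657 m/s, Re = 6.95×10^5, ε/D = 5.81×10^-4, f = 0.01803, h_2 = f(L/D)V²/2g = 3.441 m
Series → Q common, losses add: H = Σh = 29.08 m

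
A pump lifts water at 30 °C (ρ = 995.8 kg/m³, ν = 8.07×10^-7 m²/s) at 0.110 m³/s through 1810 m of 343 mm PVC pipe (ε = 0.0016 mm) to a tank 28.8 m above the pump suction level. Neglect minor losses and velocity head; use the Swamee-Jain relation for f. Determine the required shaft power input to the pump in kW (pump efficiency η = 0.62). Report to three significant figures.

P_shaft ≈ 58.6 kW

V = 4Q/(πD²) = 1.190 m/s; Re = 5.06×10^5; ε/D = 4.66×10^-6; f = 0.01314
h_f = f(L/D)V²/2g = 5.008 m
Total head H = z + h_f = 28.8 + 5.008 = 33.81 m
P_hyd = ρgQH = 995.8·9.81·0.110·33.81 = 36.33 kW
P_shaft = P_hyd/η = 36.33/0.62 = 58.60 kW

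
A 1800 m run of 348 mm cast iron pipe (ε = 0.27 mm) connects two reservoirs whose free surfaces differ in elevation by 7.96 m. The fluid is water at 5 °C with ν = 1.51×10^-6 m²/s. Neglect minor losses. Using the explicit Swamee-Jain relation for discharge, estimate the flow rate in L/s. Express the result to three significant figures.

Swamee-Jain (Type II): Q = -0.965·√(gD⁵h_f/L)·ln[ε/(3.7D) + √(3.17ν²L/(gD³h_f))]
√(gD⁵h_f/L) = √(9.81·0.348⁵·7.96/1800) = 0.01488
ε/(3.7D) = 2.10×10^-4; √(3.17ν²L/(gD³h_f)) = 6.29×10^-5
Q = -0.965·0.01488·ln(2.726×10^-4) = 0.1179 m³/s
Check: V = 1.24 m/s, Re = 2.86×10^5, f = 0.01981, h_f = 8.02 m ≈ 7.96 m ✓

Q ≈ 118 L/s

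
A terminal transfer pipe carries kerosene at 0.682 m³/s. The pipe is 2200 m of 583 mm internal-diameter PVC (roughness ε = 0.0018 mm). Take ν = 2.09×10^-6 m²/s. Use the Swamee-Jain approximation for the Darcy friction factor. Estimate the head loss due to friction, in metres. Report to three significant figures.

h_f ≈ 15.5 m

V = 4Q/(πD²) = 4·0.682/(π·0.583²) = 2.555 m/s
Re = VD/ν = 2.555·0.583/2.09×10^-6 = 7.13×10^5 → turbulent
ε/D = 0.0018/583 = 3.09×10^-6
Swamee-Jain: f = 0.01236
h_f = f(L/D)V²/(2g) = 0.01236·(2200/0.583)·2.555²/(2·9.81) = 15.52 m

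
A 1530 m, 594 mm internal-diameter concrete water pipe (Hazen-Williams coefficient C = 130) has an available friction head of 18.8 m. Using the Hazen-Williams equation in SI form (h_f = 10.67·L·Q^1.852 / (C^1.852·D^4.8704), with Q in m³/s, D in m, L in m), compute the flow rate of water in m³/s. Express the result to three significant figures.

Rearranging: Q = [h_f·C^1.852·D^4.8704 / (10.67·L)]^(1/1.852)
Q = [18.8·130^1.852·0.594^4.8704 / (10.67·1530)]^0.540 = 0.8556 m³/s

Q ≈ 0.856 m³/s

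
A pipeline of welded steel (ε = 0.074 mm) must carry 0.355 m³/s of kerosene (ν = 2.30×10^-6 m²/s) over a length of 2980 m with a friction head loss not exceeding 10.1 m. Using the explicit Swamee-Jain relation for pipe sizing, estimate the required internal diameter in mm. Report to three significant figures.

Swamee-Jain (Type III): D = 0.66·[ε^1.25·(LQ²/(gh_f))^4.75 + ν·Q^9.4·(L/(gh_f))^5.2]^0.04
LQ²/(gh_f) = 3.790; L/(gh_f) = 30.08
Term 1 = ε^1.25·(…)^4.75 = 0.00385; Term 2 = ν·Q^9.4·(…)^5.2 = 0.00662
D = 0.66·(0.00385 + 0.00662)^0.04 = 0.5500 m = 550 mm
Check: V = 1.49 m/s, Re = 3.57×10^5, f = 0.01542, h_f = 9.51 m ≈ 10.1 m ✓

D ≈ 550 mm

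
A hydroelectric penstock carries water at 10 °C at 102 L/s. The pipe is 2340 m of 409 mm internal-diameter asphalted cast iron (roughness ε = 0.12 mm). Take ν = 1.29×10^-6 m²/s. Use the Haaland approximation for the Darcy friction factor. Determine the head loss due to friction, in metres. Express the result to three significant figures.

h_f ≈ 3.00 m

V = 4Q/(πD²) = 4·0.102/(π·0.409²) = 0.7764 m/s
Re = VD/ν = 0.7764·0.409/1.29×10^-6 = 2.46×10^5 → turbulent
ε/D = 0.12/409 = 2.93×10^-4
Haaland: f = 0.01708
h_f = f(L/D)V²/(2g) = 0.01708·(2340/0.409)·0.7764²/(2·9.81) = 3.002 m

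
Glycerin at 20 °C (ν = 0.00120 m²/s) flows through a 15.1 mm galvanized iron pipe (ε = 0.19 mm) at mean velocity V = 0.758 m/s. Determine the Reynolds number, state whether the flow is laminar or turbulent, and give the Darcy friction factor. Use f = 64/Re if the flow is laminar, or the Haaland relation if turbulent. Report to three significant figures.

Re ≈ 9.54; laminar; f = 64/Re ≈ 6.71

Re = VD/ν = 0.7580·0.0151/0.00120 = 9.54
Re < 2300 → laminar → f = 64/Re = 6.710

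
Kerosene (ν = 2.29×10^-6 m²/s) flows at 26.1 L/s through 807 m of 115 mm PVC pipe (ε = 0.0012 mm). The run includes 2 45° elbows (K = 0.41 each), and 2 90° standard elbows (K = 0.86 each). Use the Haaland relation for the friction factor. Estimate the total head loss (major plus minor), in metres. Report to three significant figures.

H_L ≈ 39.3 m

V = 4Q/(πD²) = 2.513 m/s; V²/2g = 0.3218 m
Re = 1.26×10^5, ε/D = 1.04×10^-5 → f = 0.01703 (Haaland)
Major: h_f = f(L/D)·V²/2g = 0.01703·7017·0.3218 = 38.47 m
Minor: ΣK = 2.54; h_m = ΣK·V²/2g = 0.8174 m
Total H_L = 38.47 + 0.8174 = 39.28 m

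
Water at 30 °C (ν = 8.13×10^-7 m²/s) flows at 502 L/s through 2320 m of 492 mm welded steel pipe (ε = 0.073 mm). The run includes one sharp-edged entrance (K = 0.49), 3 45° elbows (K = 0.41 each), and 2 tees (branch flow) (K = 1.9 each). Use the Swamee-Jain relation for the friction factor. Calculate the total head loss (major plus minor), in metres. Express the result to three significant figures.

H_L ≈ 25.1 m

V = 4Q/(πD²) = 2.640 m/s; V²/2g = 0.3554 m
Re = 1.60×10^6, ε/D = 1.48×10^-4 → f = 0.01378 (Swamee-Jain)
Major: h_f = f(L/D)·V²/2g = 0.01378·4715·0.3554 = 23.10 m
Minor: ΣK = 5.52; h_m = ΣK·V²/2g = 1.962 m
Total H_L = 23.10 + 1.962 = 25.06 m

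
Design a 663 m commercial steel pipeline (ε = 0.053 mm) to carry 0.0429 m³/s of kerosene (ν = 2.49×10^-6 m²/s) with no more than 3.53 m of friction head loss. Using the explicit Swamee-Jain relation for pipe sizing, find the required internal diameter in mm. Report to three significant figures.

D ≈ 225 mm

Swamee-Jain (Type III): D = 0.66·[ε^1.25·(LQ²/(gh_f))^4.75 + ν·Q^9.4·(L/(gh_f))^5.2]^0.04
LQ²/(gh_f) = 0.03524; L/(gh_f) = 19.15
Term 1 = ε^1.25·(…)^4.75 = 5.67×10^-13; Term 2 = ν·Q^9.4·(…)^5.2 = 1.61×10^-12
D = 0.66·(5.67×10^-13 + 1.61×10^-12)^0.04 = 0.2255 m = 225 mm
Check: V = 1.07 m/s, Re = 9.73×10^4, f = 0.01926, h_f = 3.33 m ≈ 3.53 m ✓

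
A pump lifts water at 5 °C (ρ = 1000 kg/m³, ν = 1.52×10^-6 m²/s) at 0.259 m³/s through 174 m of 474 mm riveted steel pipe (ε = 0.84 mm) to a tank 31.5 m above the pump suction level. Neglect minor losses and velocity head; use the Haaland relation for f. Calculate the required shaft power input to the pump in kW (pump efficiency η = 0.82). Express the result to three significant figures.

P_shaft ≈ 100 kW

V = 4Q/(πD²) = 1.468 m/s; Re = 4.58×10^5; ε/D = 0.00177; f = 0.02311
h_f = f(L/D)V²/2g = 0.9316 m
Total head H = z + h_f = 31.5 + 0.9316 = 32.43 m
P_hyd = ρgQH = 1000·9.81·0.259·32.43 = 82.40 kW
P_shaft = P_hyd/η = 82.40/0.82 = 100.5 kW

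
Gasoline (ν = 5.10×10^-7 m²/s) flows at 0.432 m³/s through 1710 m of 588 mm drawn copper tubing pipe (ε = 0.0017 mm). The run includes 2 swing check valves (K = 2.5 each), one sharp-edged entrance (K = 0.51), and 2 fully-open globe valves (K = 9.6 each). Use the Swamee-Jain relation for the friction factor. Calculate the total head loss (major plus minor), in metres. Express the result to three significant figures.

V = 4Q/(πD²) = 1.591 m/s; V²/2g = 0.1290 m
Re = 1.83×10^6, ε/D = 2.89×10^-6 → f = 0.01061 (Swamee-Jain)
Major: h_f = f(L/D)·V²/2g = 0.01061·2908·0.1290 = 3.982 m
Minor: ΣK = 24.7; h_m = ΣK·V²/2g = 3.188 m
Total H_L = 3.982 + 3.188 = 7.169 m

H_L ≈ 7.17 m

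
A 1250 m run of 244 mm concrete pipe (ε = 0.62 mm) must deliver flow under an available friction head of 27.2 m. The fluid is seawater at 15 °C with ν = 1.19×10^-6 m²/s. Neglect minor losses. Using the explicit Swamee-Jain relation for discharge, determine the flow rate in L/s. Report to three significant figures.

Swamee-Jain (Type II): Q = -0.965·√(gD⁵h_f/L)·ln[ε/(3.7D) + √(3.17ν²L/(gD³h_f))]
√(gD⁵h_f/L) = √(9.81·0.244⁵·27.2/1250) = 0.01359
ε/(3.7D) = 6.87×10^-4; √(3.17ν²L/(gD³h_f)) = 3.80×10^-5
Q = -0.965·0.01359·ln(7.248×10^-4) = 0.09479 m³/s
Check: V = 2.03 m/s, Re = 4.16×10^5, f = 0.02548, h_f = 27.3 m ≈ 27.2 m ✓

Q ≈ 94.8 L/s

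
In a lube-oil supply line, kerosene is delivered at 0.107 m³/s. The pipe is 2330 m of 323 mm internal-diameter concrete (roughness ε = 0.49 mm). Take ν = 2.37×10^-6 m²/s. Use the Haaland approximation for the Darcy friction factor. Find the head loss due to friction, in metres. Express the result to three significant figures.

h_f ≈ 14.3 m

V = 4Q/(πD²) = 4·0.107/(π·0.323²) = 1.306 m/s
Re = VD/ν = 1.306·0.323/2.37×10^-6 = 1.78×10^5 → turbulent
ε/D = 0.49/323 = 0.00152
Haaland: f = 0.02289
h_f = f(L/D)V²/(2g) = 0.02289·(2330/0.323)·1.306²/(2·9.81) = 14.35 m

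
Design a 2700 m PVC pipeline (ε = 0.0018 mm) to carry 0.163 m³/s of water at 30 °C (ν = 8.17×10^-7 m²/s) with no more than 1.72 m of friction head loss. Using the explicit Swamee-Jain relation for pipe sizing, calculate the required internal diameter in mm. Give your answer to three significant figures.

D ≈ 548 mm

Swamee-Jain (Type III): D = 0.66·[ε^1.25·(LQ²/(gh_f))^4.75 + ν·Q^9.4·(L/(gh_f))^5.2]^0.04
LQ²/(gh_f) = 4.251; L/(gh_f) = 160.0
Term 1 = ε^1.25·(…)^4.75 = 6.38×10^-5; Term 2 = ν·Q^9.4·(…)^5.2 = 0.00930
D = 0.66·(6.38×10^-5 + 0.00930)^0.04 = 0.5475 m = 548 mm
Check: V = 0.692 m/s, Re = 4.64×10^5, f = 0.01332, h_f = 1.60 m ≈ 1.72 m ✓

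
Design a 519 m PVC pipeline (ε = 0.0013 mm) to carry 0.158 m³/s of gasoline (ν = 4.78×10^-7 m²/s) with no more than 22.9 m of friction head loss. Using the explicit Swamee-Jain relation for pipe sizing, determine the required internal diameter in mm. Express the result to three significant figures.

Swamee-Jain (Type III): D = 0.66·[ε^1.25·(LQ²/(gh_f))^4.75 + ν·Q^9.4·(L/(gh_f))^5.2]^0.04
LQ²/(gh_f) = 0.05767; L/(gh_f) = 2.310
Term 1 = ε^1.25·(…)^4.75 = 5.72×10^-14; Term 2 = ν·Q^9.4·(…)^5.2 = 1.09×10^-12
D = 0.66·(5.72×10^-14 + 1.09×10^-12)^0.04 = 0.2198 m = 220 mm
Check: V = 4.17 m/s, Re = 1.92×10^6, f = 0.01066, h_f = 22.3 m ≈ 22.9 m ✓

D ≈ 220 mm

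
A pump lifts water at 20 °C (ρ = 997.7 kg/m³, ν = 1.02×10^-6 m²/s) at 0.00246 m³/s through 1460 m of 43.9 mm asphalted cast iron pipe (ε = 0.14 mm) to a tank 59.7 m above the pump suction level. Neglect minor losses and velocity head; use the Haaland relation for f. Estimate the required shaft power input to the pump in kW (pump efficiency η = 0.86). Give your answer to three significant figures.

V = 4Q/(πD²) = 1.625 m/s; Re = 6.99×10^4; ε/D = 0.00319; f = 0.02825
h_f = f(L/D)V²/2g = 126.5 m
Total head H = z + h_f = 59.7 + 126.5 = 186.2 m
P_hyd = ρgQH = 997.7·9.81·0.00246·186.2 = 4.483 kW
P_shaft = P_hyd/η = 4.483/0.86 = 5.213 kW

P_shaft ≈ 5.21 kW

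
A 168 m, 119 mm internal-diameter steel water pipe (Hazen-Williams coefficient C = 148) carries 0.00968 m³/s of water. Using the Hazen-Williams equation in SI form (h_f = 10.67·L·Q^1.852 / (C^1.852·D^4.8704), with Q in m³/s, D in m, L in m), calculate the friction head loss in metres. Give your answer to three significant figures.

h_f = 10.67·168·0.00968^1.852 / (148^1.852·0.119^4.8704) = 1.015 m

h_f ≈ 1.01 m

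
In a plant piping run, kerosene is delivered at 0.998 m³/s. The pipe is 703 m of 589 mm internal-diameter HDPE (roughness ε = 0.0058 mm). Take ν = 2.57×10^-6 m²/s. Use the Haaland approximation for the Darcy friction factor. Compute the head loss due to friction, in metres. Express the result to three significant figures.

V = 4Q/(πD²) = 4·0.998/(π·0.589²) = 3.663 m/s
Re = VD/ν = 3.663·0.589/2.57×10^-6 = 8.39×10^5 → turbulent
ε/D = 0.0058/589 = 9.85×10^-6
Haaland: f = 0.01209
h_f = f(L/D)V²/(2g) = 0.01209·(703/0.589)·3.663²/(2·9.81) = 9.869 m

h_f ≈ 9.87 m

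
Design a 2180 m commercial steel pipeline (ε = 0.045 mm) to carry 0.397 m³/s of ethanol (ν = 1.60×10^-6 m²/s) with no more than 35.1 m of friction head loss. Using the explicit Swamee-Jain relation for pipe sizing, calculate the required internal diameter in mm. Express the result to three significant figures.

D ≈ 412 mm

Swamee-Jain (Type III): D = 0.66·[ε^1.25·(LQ²/(gh_f))^4.75 + ν·Q^9.4·(L/(gh_f))^5.2]^0.04
LQ²/(gh_f) = 0.9978; L/(gh_f) = 6.331
Term 1 = ε^1.25·(…)^4.75 = 3.65×10^-6; Term 2 = ν·Q^9.4·(…)^5.2 = 3.99×10^-6
D = 0.66·(3.65×10^-6 + 3.99×10^-6)^0.04 = 0.4120 m = 412 mm
Check: V = 2.98 m/s, Re = 7.67×10^5, f = 0.01396, h_f = 33.4 m ≈ 35.1 m ✓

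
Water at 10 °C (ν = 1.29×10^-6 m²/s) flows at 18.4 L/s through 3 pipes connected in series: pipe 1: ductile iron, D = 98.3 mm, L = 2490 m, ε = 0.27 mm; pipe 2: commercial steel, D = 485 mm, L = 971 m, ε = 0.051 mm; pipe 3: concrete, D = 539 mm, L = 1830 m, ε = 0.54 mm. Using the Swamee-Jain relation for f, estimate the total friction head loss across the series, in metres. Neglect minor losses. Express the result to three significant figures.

Pipe 1: V = 2.424 m/s, Re = 1.85×10^5, ε/D = 0.00275, f = 0.02649, h_1 = f(L/D)V²/2g = 201.0 m
Pipe 2: V = 0.09960 m/s, Re = 3.74×10^4, ε/D = 1.05×10^-4, f = 0.02255, h_2 = f(L/D)V²/2g = 0.02282 m
Pipe 3: V = 0.08064 m/s, Re = 3.37×10^4, ε/D = 0.00100, f = 0.02564, h_3 = f(L/D)V²/2g = 0.02885 m
Series → Q common, losses add: H = Σh = 201.1 m

H ≈ 201 m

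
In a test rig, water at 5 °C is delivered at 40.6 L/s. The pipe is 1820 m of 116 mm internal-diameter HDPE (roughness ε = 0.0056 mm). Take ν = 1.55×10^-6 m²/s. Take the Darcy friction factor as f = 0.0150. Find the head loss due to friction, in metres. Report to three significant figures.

h_f ≈ 177 m

V = 4Q/(πD²) = 4·0.0406/(π·0.116²) = 3.842 m/s
h_f = f(L/D)V²/(2g) = 0.01500·(1820/0.116)·3.842²/(2·9.81) = 177.0 m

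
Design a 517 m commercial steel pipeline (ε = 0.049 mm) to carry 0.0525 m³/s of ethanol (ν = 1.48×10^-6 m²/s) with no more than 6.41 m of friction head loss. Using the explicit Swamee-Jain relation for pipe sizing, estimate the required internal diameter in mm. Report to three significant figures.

Swamee-Jain (Type III): D = 0.66·[ε^1.25·(LQ²/(gh_f))^4.75 + ν·Q^9.4·(L/(gh_f))^5.2]^0.04
LQ²/(gh_f) = 0.02266; L/(gh_f) = 8.222
Term 1 = ε^1.25·(…)^4.75 = 6.31×10^-14; Term 2 = ν·Q^9.4·(…)^5.2 = 7.90×10^-14
D = 0.66·(6.31×10^-14 + 7.90×10^-14)^0.04 = 0.2021 m = 202 mm
Check: V = 1.64 m/s, Re = 2.23×10^5, f = 0.01719, h_f = 6.00 m ≈ 6.41 m ✓

D ≈ 202 mm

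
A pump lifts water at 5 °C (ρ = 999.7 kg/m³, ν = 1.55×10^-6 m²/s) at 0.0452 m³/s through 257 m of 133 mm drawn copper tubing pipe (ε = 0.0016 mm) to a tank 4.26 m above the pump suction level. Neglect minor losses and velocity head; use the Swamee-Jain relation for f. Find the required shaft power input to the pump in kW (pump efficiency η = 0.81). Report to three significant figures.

P_shaft ≈ 10.7 kW

V = 4Q/(πD²) = 3.253 m/s; Re = 2.79×10^5; ε/D = 1.20×10^-5; f = 0.01471
h_f = f(L/D)V²/2g = 15.33 m
Total head H = z + h_f = 4.26 + 15.33 = 19.59 m
P_hyd = ρgQH = 999.7·9.81·0.0452·19.59 = 8.684 kW
P_shaft = P_hyd/η = 8.684/0.81 = 10.72 kW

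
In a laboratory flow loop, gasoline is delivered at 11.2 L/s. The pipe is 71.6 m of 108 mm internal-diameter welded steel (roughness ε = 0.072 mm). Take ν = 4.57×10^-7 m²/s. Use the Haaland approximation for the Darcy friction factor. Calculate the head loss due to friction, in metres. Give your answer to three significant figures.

h_f ≈ 0.961 m

V = 4Q/(πD²) = 4·0.0112/(π·0.108²) = 1.223 m/s
Re = VD/ν = 1.223·0.108/4.57×10^-7 = 2.89×10^5 → turbulent
ε/D = 0.072/108 = 6.67×10^-4
Haaland: f = 0.01902
h_f = f(L/D)V²/(2g) = 0.01902·(71.6/0.108)·1.223²/(2·9.81) = 0.9606 m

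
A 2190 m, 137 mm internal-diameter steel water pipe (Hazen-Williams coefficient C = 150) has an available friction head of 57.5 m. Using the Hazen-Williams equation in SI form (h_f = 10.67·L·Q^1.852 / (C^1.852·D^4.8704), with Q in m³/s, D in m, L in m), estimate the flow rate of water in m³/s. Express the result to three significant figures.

Rearranging: Q = [h_f·C^1.852·D^4.8704 / (10.67·L)]^(1/1.852)
Q = [57.5·150^1.852·0.137^4.8704 / (10.67·2190)]^0.540 = 0.03141 m³/s

Q ≈ 0.0314 m³/s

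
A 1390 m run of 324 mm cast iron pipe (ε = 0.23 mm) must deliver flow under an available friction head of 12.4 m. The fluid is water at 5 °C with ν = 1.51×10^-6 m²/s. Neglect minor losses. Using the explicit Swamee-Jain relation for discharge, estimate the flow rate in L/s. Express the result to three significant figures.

Swamee-Jain (Type II): Q = -0.965·√(gD⁵h_f/L)·ln[ε/(3.7D) + √(3.17ν²L/(gD³h_f))]
√(gD⁵h_f/L) = √(9.81·0.324⁵·12.4/1390) = 0.01768
ε/(3.7D) = 1.92×10^-4; √(3.17ν²L/(gD³h_f)) = 4.93×10^-5
Q = -0.965·0.01768·ln(2.411×10^-4) = 0.1421 m³/s
Check: V = 1.72 m/s, Re = 3.70×10^5, f = 0.01923, h_f = 12.5 m ≈ 12.4 m ✓

Q ≈ 142 L/s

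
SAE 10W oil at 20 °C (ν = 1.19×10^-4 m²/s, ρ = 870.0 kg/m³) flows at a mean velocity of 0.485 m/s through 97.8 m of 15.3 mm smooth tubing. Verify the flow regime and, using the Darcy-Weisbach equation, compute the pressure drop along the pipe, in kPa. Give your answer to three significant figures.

Δp ≈ 671 kPa

Re = VD/ν = 0.485·0.01530/1.19×10^-4 = 62.4 → laminar (Re < 2300)
f = 64/Re = 1.026
h_f = f(L/D)V²/(2g) = 1.026·(97.8/0.01530)·0.485²/(2·9.81) = 78.65 m
Δp = ρg·h_f = 870.0·9.81·78.65 = 671.3 kPa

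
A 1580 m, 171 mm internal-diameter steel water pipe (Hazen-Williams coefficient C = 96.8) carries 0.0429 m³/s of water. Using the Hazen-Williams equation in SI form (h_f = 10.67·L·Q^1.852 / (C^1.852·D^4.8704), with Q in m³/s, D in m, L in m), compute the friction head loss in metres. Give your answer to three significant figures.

h_f ≈ 56.5 m

h_f = 10.67·1580·0.0429^1.852 / (96.8^1.852·0.171^4.8704) = 56.48 m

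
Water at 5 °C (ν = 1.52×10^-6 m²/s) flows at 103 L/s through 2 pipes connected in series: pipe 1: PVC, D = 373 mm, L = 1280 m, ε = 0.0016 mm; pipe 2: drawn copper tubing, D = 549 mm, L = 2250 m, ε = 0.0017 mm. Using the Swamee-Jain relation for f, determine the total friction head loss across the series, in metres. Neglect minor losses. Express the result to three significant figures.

H ≈ 3.00 m

Pipe 1: V = 0.9426 m/s, Re = 2.31×10^5, ε/D = 4.29×10^-6, f = 0.01514, h_1 = f(L/D)V²/2g = 2.353 m
Pipe 2: V = 0.4351 m/s, Re = 1.57×10^5, ε/D = 3.10×10^-6, f = 0.01631, h_2 = f(L/D)V²/2g = 0.6451 m
Series → Q common, losses add: H = Σh = 2.999 m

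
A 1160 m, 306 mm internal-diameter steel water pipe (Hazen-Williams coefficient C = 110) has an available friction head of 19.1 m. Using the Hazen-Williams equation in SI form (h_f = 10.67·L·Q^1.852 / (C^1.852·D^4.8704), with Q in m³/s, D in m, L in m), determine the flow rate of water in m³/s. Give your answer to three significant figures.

Rearranging: Q = [h_f·C^1.852·D^4.8704 / (10.67·L)]^(1/1.852)
Q = [19.1·110^1.852·0.306^4.8704 / (10.67·1160)]^0.540 = 0.1482 m³/s

Q ≈ 0.148 m³/s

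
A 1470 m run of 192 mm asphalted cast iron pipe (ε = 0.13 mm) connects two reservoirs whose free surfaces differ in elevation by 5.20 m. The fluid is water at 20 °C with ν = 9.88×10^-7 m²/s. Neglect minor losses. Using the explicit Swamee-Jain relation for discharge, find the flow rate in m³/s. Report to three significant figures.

Swamee-Jain (Type II): Q = -0.965·√(gD⁵h_f/L)·ln[ε/(3.7D) + √(3.17ν²L/(gD³h_f))]
√(gD⁵h_f/L) = √(9.81·0.192⁵·5.20/1470) = 0.003009
ε/(3.7D) = 1.83×10^-4; √(3.17ν²L/(gD³h_f)) = 1.12×10^-4
Q = -0.965·0.003009·ln(2.952×10^-4) = 0.02360 m³/s
Check: V = 0.815 m/s, Re = 1.58×10^5, f = 0.02019, h_f = 5.24 m ≈ 5.20 m ✓

Q ≈ 0.0236 m³/s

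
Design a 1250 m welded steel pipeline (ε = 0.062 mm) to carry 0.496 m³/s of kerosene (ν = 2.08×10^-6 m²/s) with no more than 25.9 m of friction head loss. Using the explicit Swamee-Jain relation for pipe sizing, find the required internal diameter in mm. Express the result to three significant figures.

Swamee-Jain (Type III): D = 0.66·[ε^1.25·(LQ²/(gh_f))^4.75 + ν·Q^9.4·(L/(gh_f))^5.2]^0.04
LQ²/(gh_f) = 1.210; L/(gh_f) = 4.920
Term 1 = ε^1.25·(…)^4.75 = 1.36×10^-5; Term 2 = ν·Q^9.4·(…)^5.2 = 1.13×10^-5
D = 0.66·(1.36×10^-5 + 1.13×10^-5)^0.04 = 0.4319 m = 432 mm
Check: V = 3.38 m/s, Re = 7.03×10^5, f = 0.01449, h_f = 24.5 m ≈ 25.9 m ✓

D ≈ 432 mm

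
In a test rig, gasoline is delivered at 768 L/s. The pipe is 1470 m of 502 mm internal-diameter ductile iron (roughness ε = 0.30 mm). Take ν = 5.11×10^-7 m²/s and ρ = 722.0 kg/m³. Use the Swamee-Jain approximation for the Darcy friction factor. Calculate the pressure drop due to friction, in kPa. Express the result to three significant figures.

Δp ≈ 279 kPa

V = 4Q/(πD²) = 4·0.768/(π·0.502²) = 3.880 m/s
Re = VD/ν = 3.880·0.502/5.11×10^-7 = 3.81×10^6 → turbulent
ε/D = 0.30/502 = 5.98×10^-4
Swamee-Jain: f = 0.01755
h_f = f(L/D)V²/(2g) = 0.01755·(1470/0.502)·3.880²/(2·9.81) = 39.45 m
Δp = ρg·h_f = 722.0·9.81·39.45 = 279.4 kPa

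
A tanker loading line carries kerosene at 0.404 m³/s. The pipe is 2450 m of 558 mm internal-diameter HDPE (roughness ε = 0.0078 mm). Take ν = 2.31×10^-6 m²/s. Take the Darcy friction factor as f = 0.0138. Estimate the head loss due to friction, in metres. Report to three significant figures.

V = 4Q/(πD²) = 4·0.404/(π·0.558²) = 1.652 m/s
h_f = f(L/D)V²/(2g) = 0.01380·(2450/0.558)·1.652²/(2·9.81) = 8.429 m

h_f ≈ 8.43 m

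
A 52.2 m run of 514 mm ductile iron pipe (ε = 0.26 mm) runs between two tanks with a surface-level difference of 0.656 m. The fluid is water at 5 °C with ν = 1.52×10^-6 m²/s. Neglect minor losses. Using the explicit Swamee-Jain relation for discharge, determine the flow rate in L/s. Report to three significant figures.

Q ≈ 562 L/s

Swamee-Jain (Type II): Q = -0.965·√(gD⁵h_f/L)·ln[ε/(3.7D) + √(3.17ν²L/(gD³h_f))]
√(gD⁵h_f/L) = √(9.81·0.514⁵·0.656/52.2) = 0.06651
ε/(3.7D) = 1.37×10^-4; √(3.17ν²L/(gD³h_f)) = 2.09×10^-5
Q = -0.965·0.06651·ln(1.576×10^-4) = 0.5619 m³/s
Check: V = 2.71 m/s, Re = 9.16×10^5, f = 0.01739, h_f = 0.660 m ≈ 0.656 m ✓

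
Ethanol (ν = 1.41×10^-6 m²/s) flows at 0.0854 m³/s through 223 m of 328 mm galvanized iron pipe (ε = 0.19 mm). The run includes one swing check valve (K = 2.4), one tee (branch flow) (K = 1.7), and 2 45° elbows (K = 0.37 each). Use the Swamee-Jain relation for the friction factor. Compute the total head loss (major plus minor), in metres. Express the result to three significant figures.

V = 4Q/(πD²) = 1.011 m/s; V²/2g = 0.05206 m
Re = 2.35×10^5, ε/D = 5.79×10^-4 → f = 0.01909 (Swamee-Jain)
Major: h_f = f(L/D)·V²/2g = 0.01909·679.9·0.05206 = 0.6758 m
Minor: ΣK = 4.84; h_m = ΣK·V²/2g = 0.2520 m
Total H_L = 0.6758 + 0.2520 = 0.9278 m

H_L ≈ 0.928 m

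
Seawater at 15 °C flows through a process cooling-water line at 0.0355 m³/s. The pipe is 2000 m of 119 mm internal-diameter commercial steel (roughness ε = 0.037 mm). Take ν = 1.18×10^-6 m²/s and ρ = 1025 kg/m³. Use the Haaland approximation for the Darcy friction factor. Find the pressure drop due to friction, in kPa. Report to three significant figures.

Δp ≈ 1470 kPa

V = 4Q/(πD²) = 4·0.0355/(π·0.119²) = 3.192 m/s
Re = VD/ν = 3.192·0.119/1.18×10^-6 = 3.22×10^5 → turbulent
ε/D = 0.037/119 = 3.11×10^-4
Haaland: f = 0.01678
h_f = f(L/D)V²/(2g) = 0.01678·(2000/0.119)·3.192²/(2·9.81) = 146.4 m
Δp = ρg·h_f = 1025·9.81·146.4 = 1472 kPa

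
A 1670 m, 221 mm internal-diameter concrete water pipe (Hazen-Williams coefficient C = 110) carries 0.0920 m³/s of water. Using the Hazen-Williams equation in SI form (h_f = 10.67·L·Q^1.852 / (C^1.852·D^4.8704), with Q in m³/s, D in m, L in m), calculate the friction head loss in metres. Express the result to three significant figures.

h_f ≈ 55.5 m

h_f = 10.67·1670·0.0920^1.852 / (110^1.852·0.221^4.8704) = 55.49 m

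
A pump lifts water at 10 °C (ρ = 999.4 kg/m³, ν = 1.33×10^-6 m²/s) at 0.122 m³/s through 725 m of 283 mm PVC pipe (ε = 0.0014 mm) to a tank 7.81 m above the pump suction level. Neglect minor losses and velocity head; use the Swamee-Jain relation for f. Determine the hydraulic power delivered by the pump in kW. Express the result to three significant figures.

P_hyd ≈ 17.3 kW

V = 4Q/(πD²) = 1.940 m/s; Re = 4.13×10^5; ε/D = 4.95×10^-6; f = 0.01362
h_f = f(L/D)V²/2g = 6.691 m
Total head H = z + h_f = 7.81 + 6.691 = 14.50 m
P_hyd = ρgQH = 999.4·9.81·0.122·14.50 = 17.35 kW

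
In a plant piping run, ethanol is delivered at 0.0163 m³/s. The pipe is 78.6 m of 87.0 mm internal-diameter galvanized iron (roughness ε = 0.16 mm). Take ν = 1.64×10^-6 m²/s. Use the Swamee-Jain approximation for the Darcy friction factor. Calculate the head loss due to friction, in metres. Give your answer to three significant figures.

h_f ≈ 8.44 m

V = 4Q/(πD²) = 4·0.0163/(π·0.0870²) = 2.742 m/s
Re = VD/ν = 2.742·0.0870/1.64×10^-6 = 1.45×10^5 → turbulent
ε/D = 0.16/87.0 = 0.00184
Swamee-Jain: f = 0.02437
h_f = f(L/D)V²/(2g) = 0.02437·(78.6/0.0870)·2.742²/(2·9.81) = 8.436 m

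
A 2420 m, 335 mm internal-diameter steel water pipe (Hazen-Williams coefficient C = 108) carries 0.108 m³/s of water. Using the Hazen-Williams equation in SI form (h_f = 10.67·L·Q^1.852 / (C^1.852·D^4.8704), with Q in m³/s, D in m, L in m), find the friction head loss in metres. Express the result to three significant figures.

h_f ≈ 14.8 m

h_f = 10.67·2420·0.108^1.852 / (108^1.852·0.335^4.8704) = 14.76 m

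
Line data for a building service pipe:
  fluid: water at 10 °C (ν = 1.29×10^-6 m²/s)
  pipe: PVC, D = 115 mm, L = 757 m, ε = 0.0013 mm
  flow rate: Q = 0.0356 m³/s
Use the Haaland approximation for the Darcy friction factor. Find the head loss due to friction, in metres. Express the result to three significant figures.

h_f ≈ 56.7 m

V = 4Q/(πD²) = 4·0.0356/(π·0.115²) = 3.427 m/s
Re = VD/ν = 3.427·0.115/1.29×10^-6 = 3.06×10^5 → turbulent
ε/D = 0.0013/115 = 1.13×10^-5
Haaland: f = 0.01439
h_f = f(L/D)V²/(2g) = 0.01439·(757/0.115)·3.427²/(2·9.81) = 56.70 m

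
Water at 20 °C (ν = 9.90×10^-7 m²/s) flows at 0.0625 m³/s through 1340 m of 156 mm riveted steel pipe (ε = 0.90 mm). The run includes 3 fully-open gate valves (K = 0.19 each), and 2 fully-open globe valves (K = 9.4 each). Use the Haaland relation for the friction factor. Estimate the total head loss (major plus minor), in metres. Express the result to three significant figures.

H_L ≈ 160 m

V = 4Q/(πD²) = 3.270 m/s; V²/2g = 0.5450 m
Re = 5.15×10^5, ε/D = 0.00577 → f = 0.03194 (Haaland)
Major: h_f = f(L/D)·V²/2g = 0.03194·8590·0.5450 = 149.5 m
Minor: ΣK = 19.4; h_m = ΣK·V²/2g = 10.56 m
Total H_L = 149.5 + 10.56 = 160.1 m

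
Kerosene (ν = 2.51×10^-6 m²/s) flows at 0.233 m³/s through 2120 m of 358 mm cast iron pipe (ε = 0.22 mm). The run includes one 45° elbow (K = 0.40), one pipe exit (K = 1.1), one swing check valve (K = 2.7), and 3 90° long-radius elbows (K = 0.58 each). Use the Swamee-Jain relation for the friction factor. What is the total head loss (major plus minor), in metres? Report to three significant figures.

H_L ≈ 32.1 m

V = 4Q/(πD²) = 2.315 m/s; V²/2g = 0.2731 m
Re = 3.30×10^5, ε/D = 6.15×10^-4 → f = 0.01885 (Swamee-Jain)
Major: h_f = f(L/D)·V²/2g = 0.01885·5922·0.2731 = 30.48 m
Minor: ΣK = 5.94; h_m = ΣK·V²/2g = 1.622 m
Total H_L = 30.48 + 1.622 = 32.10 m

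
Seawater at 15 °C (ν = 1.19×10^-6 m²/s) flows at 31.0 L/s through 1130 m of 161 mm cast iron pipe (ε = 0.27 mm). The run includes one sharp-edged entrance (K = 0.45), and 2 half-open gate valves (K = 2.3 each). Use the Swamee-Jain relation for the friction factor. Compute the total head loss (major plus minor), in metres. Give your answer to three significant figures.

V = 4Q/(πD²) = 1.523 m/s; V²/2g = 0.1182 m
Re = 2.06×10^5, ε/D = 0.00168 → f = 0.02351 (Swamee-Jain)
Major: h_f = f(L/D)·V²/2g = 0.02351·7019·0.1182 = 19.50 m
Minor: ΣK = 5.05; h_m = ΣK·V²/2g = 0.5968 m
Total H_L = 19.50 + 0.5968 = 20.09 m

H_L ≈ 20.1 m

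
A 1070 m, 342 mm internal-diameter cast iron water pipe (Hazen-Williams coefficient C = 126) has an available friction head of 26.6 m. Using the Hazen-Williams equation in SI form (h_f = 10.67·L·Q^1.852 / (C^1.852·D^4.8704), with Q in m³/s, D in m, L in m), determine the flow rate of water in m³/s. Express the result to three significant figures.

Q ≈ 0.284 m³/s

Rearranging: Q = [h_f·C^1.852·D^4.8704 / (10.67·L)]^(1/1.852)
Q = [26.6·126^1.852·0.342^4.8704 / (10.67·1070)]^0.540 = 0.2841 m³/s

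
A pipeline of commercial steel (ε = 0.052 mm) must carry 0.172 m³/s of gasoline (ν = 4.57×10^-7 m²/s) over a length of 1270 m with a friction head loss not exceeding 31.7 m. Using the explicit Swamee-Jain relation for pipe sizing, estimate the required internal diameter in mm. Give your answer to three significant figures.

D ≈ 272 mm

Swamee-Jain (Type III): D = 0.66·[ε^1.25·(LQ²/(gh_f))^4.75 + ν·Q^9.4·(L/(gh_f))^5.2]^0.04
LQ²/(gh_f) = 0.1208; L/(gh_f) = 4.084
Term 1 = ε^1.25·(…)^4.75 = 1.93×10^-10; Term 2 = ν·Q^9.4·(…)^5.2 = 4.48×10^-11
D = 0.66·(1.93×10^-10 + 4.48×10^-11)^0.04 = 0.2720 m = 272 mm
Check: V = 2.96 m/s, Re = 1.76×10^6, f = 0.01428, h_f = 29.8 m ≈ 31.7 m ✓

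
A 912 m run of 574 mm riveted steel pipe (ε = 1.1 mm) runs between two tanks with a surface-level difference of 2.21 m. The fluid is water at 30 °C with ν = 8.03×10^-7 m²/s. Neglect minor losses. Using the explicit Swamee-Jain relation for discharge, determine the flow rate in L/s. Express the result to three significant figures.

Q ≈ 279 L/s

Swamee-Jain (Type II): Q = -0.965·√(gD⁵h_f/L)·ln[ε/(3.7D) + √(3.17ν²L/(gD³h_f))]
√(gD⁵h_f/L) = √(9.81·0.574⁵·2.21/912) = 0.03849
ε/(3.7D) = 5.18×10^-4; √(3.17ν²L/(gD³h_f)) = 2.13×10^-5
Q = -0.965·0.03849·ln(5.393×10^-4) = 0.2795 m³/s
Check: V = 1.08 m/s, Re = 7.72×10^5, f = 0.02349, h_f = 2.22 m ≈ 2.21 m ✓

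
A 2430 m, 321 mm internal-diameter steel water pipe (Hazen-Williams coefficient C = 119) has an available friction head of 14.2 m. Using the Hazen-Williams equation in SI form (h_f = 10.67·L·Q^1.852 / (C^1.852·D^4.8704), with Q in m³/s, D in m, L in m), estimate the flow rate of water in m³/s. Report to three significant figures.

Rearranging: Q = [h_f·C^1.852·D^4.8704 / (10.67·L)]^(1/1.852)
Q = [14.2·119^1.852·0.321^4.8704 / (10.67·2430)]^0.540 = 0.1039 m³/s

Q ≈ 0.104 m³/s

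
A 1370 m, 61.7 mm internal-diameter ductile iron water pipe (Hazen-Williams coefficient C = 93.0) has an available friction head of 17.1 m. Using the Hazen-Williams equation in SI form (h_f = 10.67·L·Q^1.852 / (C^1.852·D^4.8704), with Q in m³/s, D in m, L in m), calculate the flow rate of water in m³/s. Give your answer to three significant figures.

Q ≈ 0.00160 m³/s

Rearranging: Q = [h_f·C^1.852·D^4.8704 / (10.67·L)]^(1/1.852)
Q = [17.1·93.0^1.852·0.0617^4.8704 / (10.67·1370)]^0.540 = 0.001600 m³/s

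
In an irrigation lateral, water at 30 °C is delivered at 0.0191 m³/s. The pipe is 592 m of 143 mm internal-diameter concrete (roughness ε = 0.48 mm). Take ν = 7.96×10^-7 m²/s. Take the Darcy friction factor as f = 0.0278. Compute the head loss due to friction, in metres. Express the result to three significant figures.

V = 4Q/(πD²) = 4·0.0191/(π·0.143²) = 1.189 m/s
h_f = f(L/D)V²/(2g) = 0.02780·(592/0.143)·1.189²/(2·9.81) = 8.296 m

h_f ≈ 8.30 m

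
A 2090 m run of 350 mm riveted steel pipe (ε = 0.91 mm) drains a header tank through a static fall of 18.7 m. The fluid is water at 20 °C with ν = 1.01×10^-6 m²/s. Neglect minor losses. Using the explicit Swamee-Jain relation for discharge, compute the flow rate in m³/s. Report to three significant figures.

Swamee-Jain (Type II): Q = -0.965·√(gD⁵h_f/L)·ln[ε/(3.7D) + √(3.17ν²L/(gD³h_f))]
√(gD⁵h_f/L) = √(9.81·0.350⁵·18.7/2090) = 0.02147
ε/(3.7D) = 7.03×10^-4; √(3.17ν²L/(gD³h_f)) = 2.93×10^-5
Q = -0.965·0.02147·ln(7.320×10^-4) = 0.1496 m³/s
Check: V = 1.55 m/s, Re = 5.39×10^5, f = 0.02553, h_f = 18.8 m ≈ 18.7 m ✓

Q ≈ 0.150 m³/s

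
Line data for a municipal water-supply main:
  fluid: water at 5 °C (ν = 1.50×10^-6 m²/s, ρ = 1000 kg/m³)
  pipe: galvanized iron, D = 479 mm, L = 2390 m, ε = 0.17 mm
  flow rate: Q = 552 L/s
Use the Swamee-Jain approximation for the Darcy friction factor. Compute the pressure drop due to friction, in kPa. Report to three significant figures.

V = 4Q/(πD²) = 4·0.552/(π·0.479²) = 3.063 m/s
Re = VD/ν = 3.063·0.479/1.50×10^-6 = 9.78×10^5 → turbulent
ε/D = 0.17/479 = 3.55×10^-4
Swamee-Jain: f = 0.01624
h_f = f(L/D)V²/(2g) = 0.01624·(2390/0.479)·3.063²/(2·9.81) = 38.75 m
Δp = ρg·h_f = 1000·9.81·38.75 = 380.2 kPa

Δp ≈ 380 kPa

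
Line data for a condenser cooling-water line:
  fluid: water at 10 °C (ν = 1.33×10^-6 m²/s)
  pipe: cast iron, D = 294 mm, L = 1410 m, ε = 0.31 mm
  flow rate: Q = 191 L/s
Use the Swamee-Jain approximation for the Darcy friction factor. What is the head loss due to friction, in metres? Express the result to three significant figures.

h_f ≈ 39.6 m

V = 4Q/(πD²) = 4·0.191/(π·0.294²) = 2.814 m/s
Re = VD/ν = 2.814·0.294/1.33×10^-6 = 6.22×10^5 → turbulent
ε/D = 0.31/294 = 0.00105
Swamee-Jain: f = 0.02047
h_f = f(L/D)V²/(2g) = 0.02047·(1410/0.294)·2.814²/(2·9.81) = 39.61 m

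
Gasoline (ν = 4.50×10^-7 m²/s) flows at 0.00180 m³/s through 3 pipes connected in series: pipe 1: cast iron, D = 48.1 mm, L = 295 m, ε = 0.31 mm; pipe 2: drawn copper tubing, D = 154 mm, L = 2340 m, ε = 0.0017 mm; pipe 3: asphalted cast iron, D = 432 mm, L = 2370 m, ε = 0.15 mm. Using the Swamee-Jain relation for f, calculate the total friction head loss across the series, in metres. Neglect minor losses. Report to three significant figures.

Pipe 1: V = 0.9906 m/s, Re = 1.06×10^5, ε/D = 0.00644, f = 0.03384, h_1 = f(L/D)V²/2g = 10.38 m
Pipe 2: V = 0.09664 m/s, Re = 3.31×10^4, ε/D = 1.10×10^-5, f = 0.02287, h_2 = f(L/D)V²/2g = 0.1654 m
Pipe 3: V = 0.01228 m/s, Re = 1.18×10^4, ε/D = 3.47×10^-4, f = 0.03027, h_3 = f(L/D)V²/2g = 0.001276 m
Series → Q common, losses add: H = Σh = 10.55 m

H ≈ 10.5 m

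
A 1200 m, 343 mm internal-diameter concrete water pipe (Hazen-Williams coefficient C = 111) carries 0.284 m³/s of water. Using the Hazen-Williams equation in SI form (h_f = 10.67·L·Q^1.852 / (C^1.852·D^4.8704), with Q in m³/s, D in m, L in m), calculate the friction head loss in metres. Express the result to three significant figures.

h_f = 10.67·1200·0.284^1.852 / (111^1.852·0.343^4.8704) = 37.18 m

h_f ≈ 37.2 m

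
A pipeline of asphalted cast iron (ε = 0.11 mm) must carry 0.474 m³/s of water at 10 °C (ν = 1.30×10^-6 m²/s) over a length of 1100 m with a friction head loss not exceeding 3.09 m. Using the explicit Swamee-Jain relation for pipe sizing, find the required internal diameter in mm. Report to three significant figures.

D ≈ 636 mm

Swamee-Jain (Type III): D = 0.66·[ε^1.25·(LQ²/(gh_f))^4.75 + ν·Q^9.4·(L/(gh_f))^5.2]^0.04
LQ²/(gh_f) = 8.153; L/(gh_f) = 36.29
Term 1 = ε^1.25·(…)^4.75 = 0.240; Term 2 = ν·Q^9.4·(…)^5.2 = 0.150
D = 0.66·(0.240 + 0.150)^0.04 = 0.6356 m = 636 mm
Check: V = 1.49 m/s, Re = 7.30×10^5, f = 0.01478, h_f = 2.91 m ≈ 3.09 m ✓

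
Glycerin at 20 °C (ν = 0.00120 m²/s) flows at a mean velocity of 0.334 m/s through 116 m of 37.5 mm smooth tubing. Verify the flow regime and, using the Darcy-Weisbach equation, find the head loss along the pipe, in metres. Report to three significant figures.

h_f ≈ 108 m

Re = VD/ν = 0.334·0.03750/0.00120 = 10.4 → laminar (Re < 2300)
f = 64/Re = 6.132
h_f = f(L/D)V²/(2g) = 6.132·(116/0.03750)·0.334²/(2·9.81) = 107.8 m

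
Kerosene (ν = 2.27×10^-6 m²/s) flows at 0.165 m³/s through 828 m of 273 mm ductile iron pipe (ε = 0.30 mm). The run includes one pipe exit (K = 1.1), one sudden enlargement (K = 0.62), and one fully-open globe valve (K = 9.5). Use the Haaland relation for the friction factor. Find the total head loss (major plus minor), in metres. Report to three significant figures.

V = 4Q/(πD²) = 2.819 m/s; V²/2g = 0.4050 m
Re = 3.39×10^5, ε/D = 0.00110 → f = 0.02084 (Haaland)
Major: h_f = f(L/D)·V²/2g = 0.02084·3033·0.4050 = 25.60 m
Minor: ΣK = 11.2; h_m = ΣK·V²/2g = 4.544 m
Total H_L = 25.60 + 4.544 = 30.15 m

H_L ≈ 30.1 m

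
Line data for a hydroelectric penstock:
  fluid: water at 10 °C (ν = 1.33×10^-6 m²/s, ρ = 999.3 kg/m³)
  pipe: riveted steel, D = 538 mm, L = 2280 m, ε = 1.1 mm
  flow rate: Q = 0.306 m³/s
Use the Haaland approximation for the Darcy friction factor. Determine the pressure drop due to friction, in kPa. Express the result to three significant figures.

V = 4Q/(πD²) = 4·0.306/(π·0.538²) = 1.346 m/s
Re = VD/ν = 1.346·0.538/1.33×10^-6 = 5.44×10^5 → turbulent
ε/D = 1.1/538 = 0.00204
Haaland: f = 0.02390
h_f = f(L/D)V²/(2g) = 0.02390·(2280/0.538)·1.346²/(2·9.81) = 9.353 m
Δp = ρg·h_f = 999.3·9.81·9.353 = 91.69 kPa

Δp ≈ 91.7 kPa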